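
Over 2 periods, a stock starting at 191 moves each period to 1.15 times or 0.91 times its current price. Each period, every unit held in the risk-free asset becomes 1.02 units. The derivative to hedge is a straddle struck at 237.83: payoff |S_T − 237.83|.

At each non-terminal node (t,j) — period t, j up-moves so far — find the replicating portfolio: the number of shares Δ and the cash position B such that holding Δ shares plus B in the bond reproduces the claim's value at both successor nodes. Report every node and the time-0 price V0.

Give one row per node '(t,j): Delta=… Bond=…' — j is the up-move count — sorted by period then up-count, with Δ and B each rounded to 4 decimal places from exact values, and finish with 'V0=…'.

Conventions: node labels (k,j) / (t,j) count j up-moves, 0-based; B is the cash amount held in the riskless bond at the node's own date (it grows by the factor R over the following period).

Since d<R<u, set p* = (R−d)/(u−d) = 0.4583; price each node as the discounted p*-expectation of its children.
Expiry values: V(2,0)=79.6629, V(2,1)=37.9485, V(2,2)=14.7675
Node (1,0) S=173.8100: V=(p*·37.9485+(1−p*)·79.6629)/1.02=59.3567; Δ=(37.9485−79.6629)/(199.8815−158.1671)=-1.0000; B=V−Δ·S=233.1667
Node (1,1) S=219.6500: V=(p*·14.7675+(1−p*)·37.9485)/1.02=26.7881; Δ=(14.7675−37.9485)/(252.5975−199.8815)=-0.4397; B=V−Δ·S=123.3756
Node (0,0) S=191.0000: V=(p*·26.7881+(1−p*)·59.3567)/1.02=43.5582; Δ=(26.7881−59.3567)/(219.6500−173.8100)=-0.7105; B=V−Δ·S=179.2606
Verification: the root portfolio costs Δ(0,0)·S0 + B(0,0) = 43.5582, matching V0.

(0,0): Delta=-0.7105 Bond=179.2606
(1,0): Delta=-1.0000 Bond=233.1667
(1,1): Delta=-0.4397 Bond=123.3756
V0=43.5582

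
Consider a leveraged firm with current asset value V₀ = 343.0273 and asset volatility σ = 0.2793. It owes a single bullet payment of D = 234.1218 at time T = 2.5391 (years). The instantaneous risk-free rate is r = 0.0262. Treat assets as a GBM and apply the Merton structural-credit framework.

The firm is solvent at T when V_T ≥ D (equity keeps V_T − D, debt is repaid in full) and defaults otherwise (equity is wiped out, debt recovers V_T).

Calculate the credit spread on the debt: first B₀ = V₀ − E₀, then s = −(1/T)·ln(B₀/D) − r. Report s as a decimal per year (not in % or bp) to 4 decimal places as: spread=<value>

With assets at 343.0273 and a single debt payment of 234.1218 at 2.5391 years:
d₁ = [ln(V₀/D) + (r + σ²/2)T] / (σ√T)
   = [ln(343.0273/234.1218) + (0.0262 + 0.5·0.2793²)·2.5391] / (0.2793·√2.5391)
   = [0.381969 + 0.165560] / 0.445052 = 1.230257
d₂ = d₁ − σ√T = 1.230257 − 0.445052 = 0.785205
N(d₁) = 0.890700,  N(d₂) = 0.783833,  e^(−rT) = 0.935640
E₀ = V₀·N(d₁) − D·e^(−rT)·N(d₂)
   = 343.0273·0.890700 − 234.1218·0.935640·0.783833 = 133.832655
B₀ = V₀ − E₀ = 343.0273 − 133.832655 = 209.194645
spread = −(1/T)·ln(B₀/D) − r = −(1/2.5391)·ln(209.194645/234.1218) − 0.0262 = 0.01813711

spread=0.0181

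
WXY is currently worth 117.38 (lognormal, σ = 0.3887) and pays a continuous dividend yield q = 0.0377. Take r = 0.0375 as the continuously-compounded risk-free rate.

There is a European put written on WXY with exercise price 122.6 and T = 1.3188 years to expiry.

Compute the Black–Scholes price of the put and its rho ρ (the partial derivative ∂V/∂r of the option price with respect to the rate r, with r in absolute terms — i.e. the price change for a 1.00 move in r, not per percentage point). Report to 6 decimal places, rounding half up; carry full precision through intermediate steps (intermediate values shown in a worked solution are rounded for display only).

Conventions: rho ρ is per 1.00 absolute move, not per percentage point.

price = 22.760607
ρ = -96.329587

σ√T = 0.3887·√1.3188 = 0.446379
d₁ = (ln(S/K) + (r−q+σ²/2)T) / (σ√T) = (ln(117.38/122.6) + (0.0375−0.0377+0.3887²/2)·1.3188) / 0.446379 = (-0.043510 + 0.099363) / 0.446379 = 0.125124
d₂ = d₁ − σ√T = 0.125124 − 0.446379 = -0.321255
e^{−rT} = 0.951748
e^{−qT} = 0.951497
N(−d₁) = 0.450213,  N(−d₂) = 0.625991
Put price V = K·e^{−rT}·N(−d₂) − S·e^{−qT}·N(−d₁) = 73.043363 − 50.282756 = 22.760607
ρ = −K·T·e^{−rT}·N(−d₂) = -96.329587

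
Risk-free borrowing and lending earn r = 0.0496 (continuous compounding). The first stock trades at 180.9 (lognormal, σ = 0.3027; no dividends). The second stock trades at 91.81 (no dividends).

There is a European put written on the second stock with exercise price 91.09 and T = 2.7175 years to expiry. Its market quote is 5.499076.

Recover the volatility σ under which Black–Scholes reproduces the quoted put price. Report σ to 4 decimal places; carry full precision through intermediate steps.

At σ = 0.1872 the Black–Scholes value reproduces the quote:
σ√T = 0.1872·√2.7175 = 0.308596
d₁ = (ln(S/K) + (r+σ²/2)T) / (σ√T) = (ln(91.81/91.09) + (0.0496+0.1872²/2)·2.7175) / 0.308596 = (0.007873 + 0.182404) / 0.308596 = 0.616589
d₂ = d₁ − σ√T = 0.616589 − 0.308596 = 0.307993
e^{−rT} = 0.873901
N(−d₁) = 0.268753,  N(−d₂) = 0.379044
V = K·e^{−rT}·N(−d₂) − S·N(−d₁) = 30.173285 − 24.674209 = 5.499076 (the observed quote) — the price is monotone increasing in volatility, hence this σ is the only solution

sigma = 0.1872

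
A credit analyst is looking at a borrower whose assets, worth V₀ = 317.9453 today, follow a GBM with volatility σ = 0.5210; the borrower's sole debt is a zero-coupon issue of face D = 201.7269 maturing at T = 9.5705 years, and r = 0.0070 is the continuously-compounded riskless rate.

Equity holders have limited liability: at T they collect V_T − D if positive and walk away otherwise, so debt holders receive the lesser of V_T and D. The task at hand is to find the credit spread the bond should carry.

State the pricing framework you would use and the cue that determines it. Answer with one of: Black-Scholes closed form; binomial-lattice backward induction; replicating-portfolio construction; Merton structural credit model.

framework: Merton structural credit model

Key observation: a levered firm with one bullet debt due at 9.5705 years is the canonical structural-credit setup: equity is a call on the firm's assets struck at the face value.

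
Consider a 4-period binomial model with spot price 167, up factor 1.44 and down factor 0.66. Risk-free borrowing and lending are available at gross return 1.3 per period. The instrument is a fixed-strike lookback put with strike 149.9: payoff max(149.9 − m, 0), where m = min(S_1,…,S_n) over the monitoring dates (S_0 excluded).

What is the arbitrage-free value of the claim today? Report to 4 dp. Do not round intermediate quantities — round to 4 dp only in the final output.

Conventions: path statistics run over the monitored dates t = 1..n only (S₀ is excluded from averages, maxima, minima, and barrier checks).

With p* = (R−d)/(u−d) = 0.8205, sum probability × payoff across the paths and divide by R^4.
Enumerate all 2^4 = 16 price paths (U = up ×1.44, D = down ×0.66); each path with k up-moves has probability p*^k·(1−p*)^(4−k).
DDDD: m=31.6878, payoff=118.2122, prob=0.001038
UDDD: m=69.1370, payoff=80.7630, prob=0.004744
DUDD: m=69.1370, payoff=80.7630, prob=0.004744
UUDD: m=150.8444, payoff=0.0000, prob=0.021689
DDUD: m=69.1370, payoff=80.7630, prob=0.004744
UDUD: m=150.8444, payoff=0.0000, prob=0.021689
DUUD: m=110.2200, payoff=39.6800, prob=0.021689
UUUD: m=240.4800, payoff=0.0000, prob=0.099149
DDDU: m=48.0118, payoff=101.8882, prob=0.004744
UDDU: m=104.7531, payoff=45.1469, prob=0.021689
DUDU: m=104.7531, payoff=45.1469, prob=0.021689
UUDU: m=228.5522, payoff=0.0000, prob=0.099149
DDUU: m=72.7452, payoff=77.1548, prob=0.021689
UDUU: m=158.7168, payoff=0.0000, prob=0.099149
DUUU: m=110.2200, payoff=39.6800, prob=0.099149
UUUU: m=240.4800, payoff=0.0000, prob=0.453254
Price = Σ prob·payoff / R^4 = 10.182252 / 2.856100 = 3.5651

price = 3.5651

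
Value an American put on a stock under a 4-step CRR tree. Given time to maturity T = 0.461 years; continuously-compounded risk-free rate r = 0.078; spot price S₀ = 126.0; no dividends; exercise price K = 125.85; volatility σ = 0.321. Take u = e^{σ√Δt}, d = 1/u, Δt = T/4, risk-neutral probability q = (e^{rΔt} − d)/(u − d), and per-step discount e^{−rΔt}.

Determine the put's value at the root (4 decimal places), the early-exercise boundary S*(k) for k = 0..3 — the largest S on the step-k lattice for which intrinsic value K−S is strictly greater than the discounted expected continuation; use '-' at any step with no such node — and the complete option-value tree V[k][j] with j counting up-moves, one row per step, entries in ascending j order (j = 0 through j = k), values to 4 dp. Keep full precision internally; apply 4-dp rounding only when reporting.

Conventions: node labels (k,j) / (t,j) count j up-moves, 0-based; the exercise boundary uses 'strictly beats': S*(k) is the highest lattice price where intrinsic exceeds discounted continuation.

price = 8.7247
boundary = - - 101.3249 112.9909
tree:
8.7247
14.9642 2.9815
24.5251 6.1919 0.0000
34.9865 12.8591 0.0000 0.0000
44.3679 24.5251 0.0000 0.0000 0.0000

Δt=0.11525, u=1.11513, d=0.89675, q=0.51413, disc=e^(-rΔt)=0.99105
k=4 terminal: V=max(K-S,0) → 44.3679 24.5251 0.0000 0.0000 0.0000
k=3: j=0 S=90.8635 intr=34.9865 cont=33.8603 V=34.9865[EX]; j=1 S=112.9909 intr=12.8591 cont=11.8093 V=12.8591[EX]; j=2 S=140.5069 intr=0.0000 cont=0.0000 V=0.0000[hold]; j=3 S=174.7237 intr=0.0000 cont=0.0000 V=0.0000[hold]  S*(3)=112.9909
k=2: j=0 S=101.3249 intr=24.5251 cont=23.3988 V=24.5251[EX]; j=1 S=126.0000 intr=0.0000 cont=6.1919 V=6.1919[hold]; j=2 S=156.6840 intr=0.0000 cont=0.0000 V=0.0000[hold]  S*(2)=101.3249
k=1: j=0 S=112.9909 intr=12.8591 cont=14.9642 V=14.9642[hold]; j=1 S=140.5069 intr=0.0000 cont=2.9815 V=2.9815[hold]  S*(1)=-
k=0: j=0 S=126.0000 intr=0.0000 cont=8.7247 V=8.7247[hold]  S*(0)=-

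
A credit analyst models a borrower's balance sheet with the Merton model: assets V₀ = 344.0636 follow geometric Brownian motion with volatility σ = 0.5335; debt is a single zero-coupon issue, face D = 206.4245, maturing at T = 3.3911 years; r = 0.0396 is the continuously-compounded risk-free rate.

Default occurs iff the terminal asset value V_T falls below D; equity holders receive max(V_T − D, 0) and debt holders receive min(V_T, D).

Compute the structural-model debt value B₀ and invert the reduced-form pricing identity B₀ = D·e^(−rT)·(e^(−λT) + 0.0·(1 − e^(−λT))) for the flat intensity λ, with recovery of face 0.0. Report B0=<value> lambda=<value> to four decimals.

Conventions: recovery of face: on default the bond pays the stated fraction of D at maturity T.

B0=145.2838 lambda=0.0640

With assets at 344.0636 and a single debt payment of 206.4245 at 3.3911 years:
d₁ = [ln(V₀/D) + (r + σ²/2)T] / (σ√T)
   = [ln(344.0636/206.4245) + (0.0396 + 0.5·0.5335²)·3.3911] / (0.5335·√3.3911)
   = [0.510892 + 0.616879] / 0.982437 = 1.147932
d₂ = d₁ − σ√T = 1.147932 − 0.982437 = 0.165495
N(d₁) = 0.874502,  N(d₂) = 0.565723,  e^(−rT) = 0.874339
E₀ = V₀·N(d₁) − D·e^(−rT)·N(d₂)
   = 344.0636·0.874502 − 206.4245·0.874339·0.565723 = 198.779769
B₀ = V₀ − E₀ = 344.0636 − 198.779769 = 145.283831
e^(−λT) = (B₀·e^(rT)/D − 0)/(1 − 0) = (145.2838·1.143722/206.4245 − 0)/1 = 0.80496370
λ = −ln(0.80496370)/3.3911 = 0.063979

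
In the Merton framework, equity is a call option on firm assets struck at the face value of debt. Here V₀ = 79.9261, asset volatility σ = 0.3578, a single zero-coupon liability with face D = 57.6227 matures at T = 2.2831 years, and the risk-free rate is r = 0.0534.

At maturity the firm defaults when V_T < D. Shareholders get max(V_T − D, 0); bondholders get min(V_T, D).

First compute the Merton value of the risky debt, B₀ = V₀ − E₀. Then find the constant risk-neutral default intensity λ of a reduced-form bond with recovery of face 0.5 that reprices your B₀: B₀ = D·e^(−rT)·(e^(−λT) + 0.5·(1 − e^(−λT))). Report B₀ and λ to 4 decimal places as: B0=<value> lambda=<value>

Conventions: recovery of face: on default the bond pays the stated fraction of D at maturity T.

Apply the equity-as-call identities (strike 57.6227, horizon 2.2831 years):
d₁ = [ln(V₀/D) + (r + σ²/2)T] / (σ√T)
   = [ln(79.9261/57.6227) + (0.0534 + 0.5·0.3578²)·2.2831] / (0.3578·√2.2831)
   = [0.327186 + 0.268060] / 0.540633 = 1.101015
d₂ = d₁ − σ√T = 1.101015 − 0.540633 = 0.560382
N(d₁) = 0.864555,  N(d₂) = 0.712391,  e^(−rT) = 0.885221
E₀ = V₀·N(d₁) − D·e^(−rT)·N(d₂)
   = 79.9261·0.864555 − 57.6227·0.885221·0.712391 = 32.762291
B₀ = V₀ − E₀ = 79.9261 − 32.762291 = 47.163809
e^(−λT) = (B₀·e^(rT)/D − 0.5)/(1 − 0.5) = (47.1638·1.129661/57.6227 − 0.5)/0.5 = 0.84924007
λ = −ln(0.84924007)/2.2831 = 0.071575

B0=47.1638 lambda=0.0716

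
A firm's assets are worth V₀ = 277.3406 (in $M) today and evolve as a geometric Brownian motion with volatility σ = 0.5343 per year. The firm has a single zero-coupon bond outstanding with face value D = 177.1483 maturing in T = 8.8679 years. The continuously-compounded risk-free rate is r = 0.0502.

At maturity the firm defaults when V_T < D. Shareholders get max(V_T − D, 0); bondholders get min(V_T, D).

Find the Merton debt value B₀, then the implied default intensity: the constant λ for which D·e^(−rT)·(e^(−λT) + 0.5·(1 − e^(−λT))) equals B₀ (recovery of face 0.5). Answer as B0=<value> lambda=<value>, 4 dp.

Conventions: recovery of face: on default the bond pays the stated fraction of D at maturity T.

B0=70.4840 lambda=0.1600

Apply the equity-as-call identities (strike 177.1483, horizon 8.8679 years):
d₁ = [ln(V₀/D) + (r + σ²/2)T] / (σ√T)
   = [ln(277.3406/177.1483) + (0.0502 + 0.5·0.5343²)·8.8679] / (0.5343·√8.8679)
   = [0.448259 + 1.710957] / 1.591093 = 1.357065
d₂ = d₁ − σ√T = 1.357065 − 1.591093 = -0.234028
N(d₁) = 0.912620,  N(d₂) = 0.407482,  e^(−rT) = 0.640716
E₀ = V₀·N(d₁) − D·e^(−rT)·N(d₂)
   = 277.3406·0.912620 − 177.1483·0.640716·0.407482 = 206.856606
B₀ = V₀ − E₀ = 277.3406 − 206.856606 = 70.483994
e^(−λT) = (B₀·e^(rT)/D − 0.5)/(1 − 0.5) = (70.4840·1.560753/177.1483 − 0.5)/0.5 = 0.24198916
λ = −ln(0.24198916)/8.8679 = 0.160000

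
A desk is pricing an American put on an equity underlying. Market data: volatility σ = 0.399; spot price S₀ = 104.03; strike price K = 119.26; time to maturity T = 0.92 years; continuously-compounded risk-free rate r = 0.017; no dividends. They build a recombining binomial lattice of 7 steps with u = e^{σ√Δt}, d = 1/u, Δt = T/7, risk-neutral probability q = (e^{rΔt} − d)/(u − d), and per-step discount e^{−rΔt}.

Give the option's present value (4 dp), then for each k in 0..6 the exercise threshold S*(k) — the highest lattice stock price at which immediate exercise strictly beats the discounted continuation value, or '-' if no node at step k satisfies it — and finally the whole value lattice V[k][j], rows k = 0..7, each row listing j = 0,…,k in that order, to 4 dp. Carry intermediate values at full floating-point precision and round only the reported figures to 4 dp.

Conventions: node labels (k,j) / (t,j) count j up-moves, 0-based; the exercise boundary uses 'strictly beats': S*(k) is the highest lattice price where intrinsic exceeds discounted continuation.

price = 24.2020
boundary = - - - 67.4057 77.8964 90.0198 77.8964
tree:
24.2020
32.4179 15.1116
41.8602 21.9924 7.4740
51.8543 30.8611 12.1601 2.2591
60.9321 41.3636 19.2403 4.2849 0.0000
68.7874 51.8543 29.2402 8.1275 0.0000 0.0000
75.5848 60.9321 41.3636 15.4159 0.0000 0.0000 0.0000
81.4667 68.7874 51.8543 29.2402 0.0000 0.0000 0.0000 0.0000

Δt=0.13143  u=1.15563  d=0.86533  q=0.47161  discount=0.99777
step 7 (expiry): payoffs max(K−S,0) = 81.4667 68.7874 51.8543 29.2402 0.0000 0.0000 0.0000 0.0000
step 6: (k=6,j=0): S=43.6752, K−S=75.5848, hold=75.3186 ⇒ V=75.5848 exercise | (k=6,j=1): S=58.3279, K−S=60.9321, hold=60.6660 ⇒ V=60.9321 exercise | (k=6,j=2): S=77.8964, K−S=41.3636, hold=41.0974 ⇒ V=41.3636 exercise | (k=6,j=3): S=104.0300, K−S=15.2300, hold=15.4159 ⇒ V=15.4159 continue | (k=6,j=4): S=138.9312, K−S=0.0000, hold=0.0000 ⇒ V=0.0000 continue | (k=6,j=5): S=185.5415, K−S=0.0000, hold=0.0000 ⇒ V=0.0000 continue | (k=6,j=6): S=247.7891, K−S=0.0000, hold=0.0000 ⇒ V=0.0000 continue  boundary S*=77.8964
step 5: (k=5,j=0): S=50.4726, K−S=68.7874, hold=68.5212 ⇒ V=68.7874 exercise | (k=5,j=1): S=67.4057, K−S=51.8543, hold=51.5881 ⇒ V=51.8543 exercise | (k=5,j=2): S=90.0198, K−S=29.2402, hold=29.0615 ⇒ V=29.2402 exercise | (k=5,j=3): S=120.2207, K−S=0.0000, hold=8.1275 ⇒ V=8.1275 continue | (k=5,j=4): S=160.5537, K−S=0.0000, hold=0.0000 ⇒ V=0.0000 continue | (k=5,j=5): S=214.4182, K−S=0.0000, hold=0.0000 ⇒ V=0.0000 continue  boundary S*=90.0198
step 4: (k=4,j=0): S=58.3279, K−S=60.9321, hold=60.6660 ⇒ V=60.9321 exercise | (k=4,j=1): S=77.8964, K−S=41.3636, hold=41.0974 ⇒ V=41.3636 exercise | (k=4,j=2): S=104.0300, K−S=15.2300, hold=19.2403 ⇒ V=19.2403 continue | (k=4,j=3): S=138.9312, K−S=0.0000, hold=4.2849 ⇒ V=4.2849 continue | (k=4,j=4): S=185.5415, K−S=0.0000, hold=0.0000 ⇒ V=0.0000 continue  boundary S*=77.8964
step 3: (k=3,j=0): S=67.4057, K−S=51.8543, hold=51.5881 ⇒ V=51.8543 exercise | (k=3,j=1): S=90.0198, K−S=29.2402, hold=30.8611 ⇒ V=30.8611 continue | (k=3,j=2): S=120.2207, K−S=0.0000, hold=12.1601 ⇒ V=12.1601 continue | (k=3,j=3): S=160.5537, K−S=0.0000, hold=2.2591 ⇒ V=2.2591 continue  boundary S*=67.4057
step 2: (k=2,j=0): S=77.8964, K−S=41.3636, hold=41.8602 ⇒ V=41.8602 continue | (k=2,j=1): S=104.0300, K−S=15.2300, hold=21.9924 ⇒ V=21.9924 continue | (k=2,j=2): S=138.9312, K−S=0.0000, hold=7.4740 ⇒ V=7.4740 continue  boundary S*=-
step 1: (k=1,j=0): S=90.0198, K−S=29.2402, hold=32.4179 ⇒ V=32.4179 continue | (k=1,j=1): S=120.2207, K−S=0.0000, hold=15.1116 ⇒ V=15.1116 continue  boundary S*=-
step 0: (k=0,j=0): S=104.0300, K−S=15.2300, hold=24.2020 ⇒ V=24.2020 continue  boundary S*=-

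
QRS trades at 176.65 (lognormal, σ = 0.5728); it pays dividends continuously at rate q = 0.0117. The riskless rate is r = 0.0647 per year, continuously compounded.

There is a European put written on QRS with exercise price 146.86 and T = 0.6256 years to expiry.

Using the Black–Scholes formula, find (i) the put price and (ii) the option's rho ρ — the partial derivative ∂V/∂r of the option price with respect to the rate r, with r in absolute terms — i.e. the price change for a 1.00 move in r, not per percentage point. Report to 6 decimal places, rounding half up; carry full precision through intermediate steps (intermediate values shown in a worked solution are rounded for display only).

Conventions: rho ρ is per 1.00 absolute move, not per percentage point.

σ√T = 0.5728·√0.6256 = 0.453055
d₁ = (ln(S/K) + (r−q+σ²/2)T) / (σ√T) = (ln(176.65/146.86) + (0.0647−0.0117+0.5728²/2)·0.6256) / 0.453055 = (0.184691 + 0.135786) / 0.453055 = 0.707368
d₂ = d₁ − σ√T = 0.707368 − 0.453055 = 0.254313
e^{−rT} = 0.960332
e^{−qT} = 0.992707
N(−d₁) = 0.239669,  N(−d₂) = 0.399627
Put price V = K·e^{−rT}·N(−d₂) − S·e^{−qT}·N(−d₁) = 56.361127 − 42.028741 = 14.332386
ρ = −K·T·e^{−rT}·N(−d₂) = -35.259521

price = 14.332386
ρ = -35.259521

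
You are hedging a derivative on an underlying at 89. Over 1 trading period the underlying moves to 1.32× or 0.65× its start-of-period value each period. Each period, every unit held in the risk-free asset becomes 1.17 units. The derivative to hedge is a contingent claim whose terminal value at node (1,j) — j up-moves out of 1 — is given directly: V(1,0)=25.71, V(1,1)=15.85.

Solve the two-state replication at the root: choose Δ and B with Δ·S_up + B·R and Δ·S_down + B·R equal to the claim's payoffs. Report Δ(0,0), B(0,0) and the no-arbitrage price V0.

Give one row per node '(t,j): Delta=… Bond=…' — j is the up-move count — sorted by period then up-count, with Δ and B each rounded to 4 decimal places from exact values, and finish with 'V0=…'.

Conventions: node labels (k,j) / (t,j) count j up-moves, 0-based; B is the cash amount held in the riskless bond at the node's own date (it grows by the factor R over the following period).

(0,0): Delta=-0.1654 Bond=30.1501
V0=15.4337

Arbitrage-free pricing uses the up-move probability p* = (R−d)/(u−d) = 0.7761, discounting each step at R = 1.17.
At maturity the claim pays: V(1,0)=25.7100, V(1,1)=15.8500
  t=0,j=0: stock 89.0000 → up 117.4800 (V=15.8500), down 57.8500 (V=25.7100). Price 15.4337; hedge Δ=-0.1654, bond B=30.1501.
Check: Δ(0,0)·S0 + B(0,0) = 15.4337 = V0.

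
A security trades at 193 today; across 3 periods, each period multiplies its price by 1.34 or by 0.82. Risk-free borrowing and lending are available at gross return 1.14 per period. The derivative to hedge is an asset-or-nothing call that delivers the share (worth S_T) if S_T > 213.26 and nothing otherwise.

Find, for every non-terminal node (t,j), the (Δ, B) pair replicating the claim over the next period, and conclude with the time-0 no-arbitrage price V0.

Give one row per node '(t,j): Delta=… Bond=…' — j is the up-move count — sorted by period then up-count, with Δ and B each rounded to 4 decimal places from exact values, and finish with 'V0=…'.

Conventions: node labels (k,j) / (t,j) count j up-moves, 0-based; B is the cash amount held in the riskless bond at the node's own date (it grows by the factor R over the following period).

(0,0): Delta=1.5546 Bond=-143.1792
(1,0): Delta=1.8640 Bond=-212.1916
(1,1): Delta=1.4363 Bond=-132.6198
(2,0): Delta=0.0000 Bond=0.0000
(2,1): Delta=2.5769 Bond=-393.0849
(2,2): Delta=1.0000 Bond=0.0000
V0=156.8583

Under the risk-neutral measure, an up-move has probability p* = (R−d)/(u−d) = 0.6154 and values discount at R = 1.14.
Terminal payoffs: V(3,0)=0.0000, V(3,1)=0.0000, V(3,2)=284.1717, V(3,3)=464.3781
  t=2,j=0: stock 129.7732 → up 173.8961 (V=0.0000), down 106.4140 (V=0.0000). Price 0.0000; hedge Δ=0.0000, bond B=0.0000.
  t=2,j=1: stock 212.0684 → up 284.1717 (V=284.1717), down 173.8961 (V=0.0000). Price 153.3990; hedge Δ=2.5769, bond B=-393.0849.
  t=2,j=2: stock 346.5508 → up 464.3781 (V=464.3781), down 284.1717 (V=284.1717). Price 346.5508; hedge Δ=1.0000, bond B=0.0000.
  t=1,j=0: stock 158.2600 → up 212.0684 (V=153.3990), down 129.7732 (V=0.0000). Price 82.8065; hedge Δ=1.8640, bond B=-212.1916.
  t=1,j=1: stock 258.6200 → up 346.5508 (V=346.5508), down 212.0684 (V=153.3990). Price 238.8260; hedge Δ=1.4363, bond B=-132.6198.
  t=0,j=0: stock 193.0000 → up 258.6200 (V=238.8260), down 158.2600 (V=82.8065). Price 156.8583; hedge Δ=1.5546, bond B=-143.1792.
Check: Δ(0,0)·S0 + B(0,0) = 156.8583 = V0.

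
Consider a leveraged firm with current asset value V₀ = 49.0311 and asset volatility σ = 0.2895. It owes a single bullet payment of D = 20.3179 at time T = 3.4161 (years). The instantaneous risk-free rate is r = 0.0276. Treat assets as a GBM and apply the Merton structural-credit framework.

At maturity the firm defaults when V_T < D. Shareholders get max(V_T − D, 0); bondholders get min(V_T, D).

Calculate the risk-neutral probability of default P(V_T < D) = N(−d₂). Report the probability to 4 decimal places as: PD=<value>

Apply the equity-as-call identities (strike 20.3179, horizon 3.4161 years):
d₁ = [ln(V₀/D) + (r + σ²/2)T] / (σ√T)
   = [ln(49.0311/20.3179) + (0.0276 + 0.5·0.2895²)·3.4161] / (0.2895·√3.4161)
   = [0.880953 + 0.237436] / 0.535074 = 2.090158
d₂ = d₁ − σ√T = 2.090158 − 0.535074 = 1.555084
risk-neutral PD = N(−d₂) = N(-1.555084) = 0.059963

PD=0.0600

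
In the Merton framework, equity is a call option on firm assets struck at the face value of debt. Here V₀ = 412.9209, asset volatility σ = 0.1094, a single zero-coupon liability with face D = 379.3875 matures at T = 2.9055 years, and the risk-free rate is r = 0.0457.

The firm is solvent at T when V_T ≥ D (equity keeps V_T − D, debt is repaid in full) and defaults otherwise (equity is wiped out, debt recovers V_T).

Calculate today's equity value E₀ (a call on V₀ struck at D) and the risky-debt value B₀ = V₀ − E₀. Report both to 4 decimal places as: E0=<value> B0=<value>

With assets at 412.9209 and a single debt payment of 379.3875 at 2.9055 years:
d₁ = [ln(V₀/D) + (r + σ²/2)T] / (σ√T)
   = [ln(412.9209/379.3875) + (0.0457 + 0.5·0.1094²)·2.9055] / (0.1094·√2.9055)
   = [0.084698 + 0.150168] / 0.186478 = 1.259485
d₂ = d₁ − σ√T = 1.259485 − 0.186478 = 1.073007
N(d₁) = 0.896072,  N(d₂) = 0.858366,  e^(−rT) = 0.875657
E₀ = V₀·N(d₁) − D·e^(−rT)·N(d₂)
   = 412.9209·0.896072 − 379.3875·0.875657·0.858366 = 84.846555
B₀ = V₀ − E₀ = 412.9209 − 84.846555 = 328.074345

E0=84.8466 B0=328.0743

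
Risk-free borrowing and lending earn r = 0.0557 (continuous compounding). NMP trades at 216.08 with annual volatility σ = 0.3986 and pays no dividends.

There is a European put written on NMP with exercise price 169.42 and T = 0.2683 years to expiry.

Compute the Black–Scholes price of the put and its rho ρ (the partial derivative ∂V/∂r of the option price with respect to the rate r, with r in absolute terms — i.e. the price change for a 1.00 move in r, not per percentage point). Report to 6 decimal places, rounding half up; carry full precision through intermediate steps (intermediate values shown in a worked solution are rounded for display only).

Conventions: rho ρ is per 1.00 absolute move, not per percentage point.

σ√T = 0.3986·√0.2683 = 0.206466
d₁ = (ln(S/K) + (r+σ²/2)T) / (σ√T) = (ln(216.08/169.42) + (0.0557+0.3986²/2)·0.2683) / 0.206466 = (0.243268 + 0.036258) / 0.206466 = 1.353864
d₂ = d₁ − σ√T = 1.353864 − 0.206466 = 1.147398
e^{−rT} = 0.985167
N(−d₁) = 0.087890,  N(−d₂) = 0.125609
Put price V = K·e^{−rT}·N(−d₂) − S·N(−d₁) = 20.964949 − 18.991263 = 1.973685
ρ = −K·T·e^{−rT}·N(−d₂) = -5.624896

price = 1.973685
ρ = -5.624896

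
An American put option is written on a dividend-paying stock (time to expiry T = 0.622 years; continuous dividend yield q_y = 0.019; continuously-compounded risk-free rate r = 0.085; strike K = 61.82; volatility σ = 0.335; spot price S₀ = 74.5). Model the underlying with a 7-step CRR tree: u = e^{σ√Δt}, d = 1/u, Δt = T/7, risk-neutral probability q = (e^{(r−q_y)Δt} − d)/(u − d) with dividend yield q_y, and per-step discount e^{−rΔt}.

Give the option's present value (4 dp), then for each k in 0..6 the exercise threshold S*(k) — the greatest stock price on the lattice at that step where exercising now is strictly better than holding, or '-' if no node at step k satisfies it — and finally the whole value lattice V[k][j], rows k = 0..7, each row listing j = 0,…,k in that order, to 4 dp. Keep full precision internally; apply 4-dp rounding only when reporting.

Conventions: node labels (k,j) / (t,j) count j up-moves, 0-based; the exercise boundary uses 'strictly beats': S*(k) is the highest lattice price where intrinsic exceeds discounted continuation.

price = 2.0462
boundary = - - - - - 45.2182 49.9668
tree:
2.0462
3.3289 0.8169
5.2747 1.4675 0.1901
8.0881 2.5904 0.3865 0.0000
11.8980 4.4670 0.7858 0.0000 0.0000
16.6018 7.4561 1.5978 0.0000 0.0000 0.0000
20.8991 11.8532 3.2488 0.0000 0.0000 0.0000 0.0000
24.7881 16.6018 6.6058 0.0000 0.0000 0.0000 0.0000 0.0000

Δt=0.08886  u=1.10502  d=0.90496  q=0.50446  discount=0.99248
step 7 (expiry): payoffs max(K−S,0) = 24.7881 16.6018 6.6058 0.0000 0.0000 0.0000 0.0000 0.0000
step 6: (k=6,j=0): S=40.9209, K−S=20.8991, hold=20.5030 ⇒ V=20.8991 exercise | (k=6,j=1): S=49.9668, K−S=11.8532, hold=11.4723 ⇒ V=11.8532 exercise | (k=6,j=2): S=61.0125, K−S=0.8075, hold=3.2488 ⇒ V=3.2488 continue | (k=6,j=3): S=74.5000, K−S=0.0000, hold=0.0000 ⇒ V=0.0000 continue | (k=6,j=4): S=90.9690, K−S=0.0000, hold=0.0000 ⇒ V=0.0000 continue | (k=6,j=5): S=111.0787, K−S=0.0000, hold=0.0000 ⇒ V=0.0000 continue | (k=6,j=6): S=135.6338, K−S=0.0000, hold=0.0000 ⇒ V=0.0000 continue  boundary S*=49.9668
step 5: (k=5,j=0): S=45.2182, K−S=16.6018, hold=16.2129 ⇒ V=16.6018 exercise | (k=5,j=1): S=55.2142, K−S=6.6058, hold=7.4561 ⇒ V=7.4561 continue | (k=5,j=2): S=67.4198, K−S=0.0000, hold=1.5978 ⇒ V=1.5978 continue | (k=5,j=3): S=82.3237, K−S=0.0000, hold=0.0000 ⇒ V=0.0000 continue | (k=5,j=4): S=100.5222, K−S=0.0000, hold=0.0000 ⇒ V=0.0000 continue | (k=5,j=5): S=122.7437, K−S=0.0000, hold=0.0000 ⇒ V=0.0000 continue  boundary S*=45.2182
step 4: (k=4,j=0): S=49.9668, K−S=11.8532, hold=11.8980 ⇒ V=11.8980 continue | (k=4,j=1): S=61.0125, K−S=0.8075, hold=4.4670 ⇒ V=4.4670 continue | (k=4,j=2): S=74.5000, K−S=0.0000, hold=0.7858 ⇒ V=0.7858 continue | (k=4,j=3): S=90.9690, K−S=0.0000, hold=0.0000 ⇒ V=0.0000 continue | (k=4,j=4): S=111.0787, K−S=0.0000, hold=0.0000 ⇒ V=0.0000 continue  boundary S*=-
step 3: (k=3,j=0): S=55.2142, K−S=6.6058, hold=8.0881 ⇒ V=8.0881 continue | (k=3,j=1): S=67.4198, K−S=0.0000, hold=2.5904 ⇒ V=2.5904 continue | (k=3,j=2): S=82.3237, K−S=0.0000, hold=0.3865 ⇒ V=0.3865 continue | (k=3,j=3): S=100.5222, K−S=0.0000, hold=0.0000 ⇒ V=0.0000 continue  boundary S*=-
step 2: (k=2,j=0): S=61.0125, K−S=0.8075, hold=5.2747 ⇒ V=5.2747 continue | (k=2,j=1): S=74.5000, K−S=0.0000, hold=1.4675 ⇒ V=1.4675 continue | (k=2,j=2): S=90.9690, K−S=0.0000, hold=0.1901 ⇒ V=0.1901 continue  boundary S*=-
step 1: (k=1,j=0): S=67.4198, K−S=0.0000, hold=3.3289 ⇒ V=3.3289 continue | (k=1,j=1): S=82.3237, K−S=0.0000, hold=0.8169 ⇒ V=0.8169 continue  boundary S*=-
step 0: (k=0,j=0): S=74.5000, K−S=0.0000, hold=2.0462 ⇒ V=2.0462 continue  boundary S*=-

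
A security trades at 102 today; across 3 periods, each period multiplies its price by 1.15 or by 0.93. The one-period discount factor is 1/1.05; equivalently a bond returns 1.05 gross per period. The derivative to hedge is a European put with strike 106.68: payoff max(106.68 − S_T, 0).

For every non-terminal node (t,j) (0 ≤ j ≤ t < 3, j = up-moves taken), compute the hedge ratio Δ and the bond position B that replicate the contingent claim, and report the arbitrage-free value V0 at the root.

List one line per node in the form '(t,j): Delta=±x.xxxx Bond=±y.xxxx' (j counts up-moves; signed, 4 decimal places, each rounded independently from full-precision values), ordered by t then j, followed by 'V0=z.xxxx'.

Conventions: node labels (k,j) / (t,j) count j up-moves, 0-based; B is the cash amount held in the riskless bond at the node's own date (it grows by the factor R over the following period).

(0,0): Delta=-0.2669 Bond=30.7444
(1,0): Delta=-0.5327 Bond=57.5011
(1,1): Delta=-0.0877 Bond=11.2654
(2,0): Delta=-1.0000 Bond=101.6000
(2,1): Delta=-0.2178 Bond=26.0230
(2,2): Delta=0.0000 Bond=0.0000
V0=3.5253

Since d<R<u, set p* = (R−d)/(u−d) = 0.5455; price each node as the discounted p*-expectation of its children.
At maturity the claim pays: V(3,0)=24.6356, V(3,1)=5.2272, V(3,2)=0.0000, V(3,3)=0.0000
(2,0): S=88.2198. Δ = (V_up−V_dn)/(S_up−S_dn) = (5.2272−24.6356)/(101.4528−82.0444) = -1.0000. V = [p*·5.2272 + (1−p*)·24.6356]/1.05 = 13.3802. B = V − Δ·S = 101.6000.
(2,1): S=109.0890. Δ = (V_up−V_dn)/(S_up−S_dn) = (0.0000−5.2272)/(125.4523−101.4528) = -0.2178. V = [p*·0.0000 + (1−p*)·5.2272]/1.05 = 2.2629. B = V − Δ·S = 26.0230.
(2,2): S=134.8950. Δ = (V_up−V_dn)/(S_up−S_dn) = (0.0000−0.0000)/(155.1292−125.4523) = 0.0000. V = [p*·0.0000 + (1−p*)·0.0000]/1.05 = 0.0000. B = V − Δ·S = 0.0000.
(1,0): S=94.8600. Δ = (V_up−V_dn)/(S_up−S_dn) = (2.2629−13.3802)/(109.0890−88.2198) = -0.5327. V = [p*·2.2629 + (1−p*)·13.3802]/1.05 = 6.9678. B = V − Δ·S = 57.5011.
(1,1): S=117.3000. Δ = (V_up−V_dn)/(S_up−S_dn) = (0.0000−2.2629)/(134.8950−109.0890) = -0.0877. V = [p*·0.0000 + (1−p*)·2.2629]/1.05 = 0.9796. B = V − Δ·S = 11.2654.
(0,0): S=102.0000. Δ = (V_up−V_dn)/(S_up−S_dn) = (0.9796−6.9678)/(117.3000−94.8600) = -0.2669. V = [p*·0.9796 + (1−p*)·6.9678]/1.05 = 3.5253. B = V − Δ·S = 30.7444.
Verification: the root portfolio costs Δ(0,0)·S0 + B(0,0) = 3.5253, matching V0.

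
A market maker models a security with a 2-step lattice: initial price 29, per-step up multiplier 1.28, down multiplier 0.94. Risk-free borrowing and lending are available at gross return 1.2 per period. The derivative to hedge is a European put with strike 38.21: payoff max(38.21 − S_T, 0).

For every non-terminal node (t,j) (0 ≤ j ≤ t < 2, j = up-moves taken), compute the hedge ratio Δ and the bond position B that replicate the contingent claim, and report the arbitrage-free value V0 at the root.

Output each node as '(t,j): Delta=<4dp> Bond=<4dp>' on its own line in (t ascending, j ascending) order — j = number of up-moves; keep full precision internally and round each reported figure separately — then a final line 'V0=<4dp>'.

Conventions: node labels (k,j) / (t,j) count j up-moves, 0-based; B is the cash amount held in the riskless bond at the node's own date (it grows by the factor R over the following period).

(0,0): Delta=-0.3987 Bond=12.8753
(1,0): Delta=-1.0000 Bond=31.8417
(1,1): Delta=-0.2628 Bond=10.4069
V0=1.3129

No-arbitrage ⇒ martingale measure with p* = (R−d)/(u−d) = 0.7647.
Expiry values: V(2,0)=12.5856, V(2,1)=3.3172, V(2,2)=0.0000
(1,0): S=27.2600. Δ = (V_up−V_dn)/(S_up−S_dn) = (3.3172−12.5856)/(34.8928−25.6244) = -1.0000. V = [p*·3.3172 + (1−p*)·12.5856]/1.2 = 4.5817. B = V − Δ·S = 31.8417.
(1,1): S=37.1200. Δ = (V_up−V_dn)/(S_up−S_dn) = (0.0000−3.3172)/(47.5136−34.8928) = -0.2628. V = [p*·0.0000 + (1−p*)·3.3172]/1.2 = 0.6504. B = V − Δ·S = 10.4069.
(0,0): S=29.0000. Δ = (V_up−V_dn)/(S_up−S_dn) = (0.6504−4.5817)/(37.1200−27.2600) = -0.3987. V = [p*·0.6504 + (1−p*)·4.5817]/1.2 = 1.3129. B = V − Δ·S = 12.8753.
As a check, the time-0 holding Δ(0,0)·S0 + B(0,0) comes to 1.3129 — exactly V0.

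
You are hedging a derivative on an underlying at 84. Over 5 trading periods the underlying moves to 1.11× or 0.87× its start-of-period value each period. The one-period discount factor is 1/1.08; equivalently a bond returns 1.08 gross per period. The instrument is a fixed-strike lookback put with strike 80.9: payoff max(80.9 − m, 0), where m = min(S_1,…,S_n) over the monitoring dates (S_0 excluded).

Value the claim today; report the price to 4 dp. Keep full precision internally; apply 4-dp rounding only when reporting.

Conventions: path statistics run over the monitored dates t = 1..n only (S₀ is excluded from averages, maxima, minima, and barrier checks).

Under the martingale measure an up-move has probability p* = 0.8750; value the claim as the probability-weighted average of per-path payoffs, discounted 5 periods at R = 1.08.
Enumerate all 2^5 = 32 price paths (U = up ×1.11, D = down ×0.87); each path with k up-moves has probability p*^k·(1−p*)^(5−k).
DDDDD: m=41.8674, payoff=39.0326, prob=0.000031
UDDDD: m=53.4170, payoff=27.4830, prob=0.000214
DUDDD: m=53.4170, payoff=27.4830, prob=0.000214
UUDDD: m=68.1527, payoff=12.7473, prob=0.001495
DDUDD: m=53.4170, payoff=27.4830, prob=0.000214
UDUDD: m=68.1527, payoff=12.7473, prob=0.001495
DUUDD: m=68.1527, payoff=12.7473, prob=0.001495
UUUDD: m=86.9534, payoff=0.0000, prob=0.010468
DDDUD: m=53.4170, payoff=27.4830, prob=0.000214
UDDUD: m=68.1527, payoff=12.7473, prob=0.001495
DUDUD: m=68.1527, payoff=12.7473, prob=0.001495
UUDUD: m=86.9534, payoff=0.0000, prob=0.010468
DDUUD: m=63.5796, payoff=17.3204, prob=0.001495
UDUUD: m=81.1188, payoff=0.0000, prob=0.010468
DUUUD: m=73.0800, payoff=7.8200, prob=0.010468
UUUUD: m=93.2400, payoff=0.0000, prob=0.073273
DDDDU: m=48.1234, payoff=32.7766, prob=0.000214
UDDDU: m=61.3988, payoff=19.5012, prob=0.001495
DUDDU: m=61.3988, payoff=19.5012, prob=0.001495
UUDDU: m=78.3364, payoff=2.5636, prob=0.010468
DDUDU: m=61.3988, payoff=19.5012, prob=0.001495
UDUDU: m=78.3364, payoff=2.5636, prob=0.010468
DUUDU: m=73.0800, payoff=7.8200, prob=0.010468
UUUDU: m=93.2400, payoff=0.0000, prob=0.073273
DDDUU: m=55.3143, payoff=25.5857, prob=0.001495
UDDUU: m=70.5734, payoff=10.3266, prob=0.010468
DUDUU: m=70.5734, payoff=10.3266, prob=0.010468
UUDUU: m=90.0419, payoff=0.0000, prob=0.073273
DDUUU: m=63.5796, payoff=17.3204, prob=0.010468
UDUUU: m=81.1188, payoff=0.0000, prob=0.073273
DUUUU: m=73.0800, payoff=7.8200, prob=0.073273
UUUUU: m=93.2400, payoff=0.0000, prob=0.512909
Price = Σ prob·payoff / R^5 = 1.466494 / 1.469328 = 0.9981

price = 0.9981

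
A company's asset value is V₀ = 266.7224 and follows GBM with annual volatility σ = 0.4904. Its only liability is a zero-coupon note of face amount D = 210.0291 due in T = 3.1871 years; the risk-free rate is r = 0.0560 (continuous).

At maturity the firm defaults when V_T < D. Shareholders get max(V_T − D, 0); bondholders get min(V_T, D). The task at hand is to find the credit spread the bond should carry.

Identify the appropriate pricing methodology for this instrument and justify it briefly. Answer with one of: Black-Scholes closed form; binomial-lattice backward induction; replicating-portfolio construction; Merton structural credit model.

Key observation: assets follow a GBM and default happens iff V_T < 210.0291; valuing claims on that split (equity as a call, risky debt as the residual) is the structural model's definition.

framework: Merton structural credit model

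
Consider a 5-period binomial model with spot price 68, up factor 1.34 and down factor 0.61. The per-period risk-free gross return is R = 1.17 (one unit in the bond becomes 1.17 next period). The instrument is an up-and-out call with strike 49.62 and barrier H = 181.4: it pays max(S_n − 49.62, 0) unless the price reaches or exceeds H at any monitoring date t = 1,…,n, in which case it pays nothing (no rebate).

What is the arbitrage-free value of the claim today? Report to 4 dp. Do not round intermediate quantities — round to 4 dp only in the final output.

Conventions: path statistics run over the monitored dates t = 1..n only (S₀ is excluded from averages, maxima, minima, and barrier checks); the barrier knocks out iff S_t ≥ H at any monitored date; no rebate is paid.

Under the martingale measure an up-move has probability p* = 0.7671; value the claim as the probability-weighted average of per-path payoffs, discounted 5 periods at R = 1.17.
Enumerate all 2^5 = 32 price paths (U = up ×1.34, D = down ×0.61); each path with k up-moves has probability p*^k·(1−p*)^(5−k).
DDDDD: M=41.4800, payoff=0.0000, prob=0.000685
UDDDD: M=91.1200, payoff=0.0000, prob=0.002256
DUDDD: M=55.5832, payoff=0.0000, prob=0.002256
UUDDD: M=122.1008, payoff=0.0000, prob=0.007432
DDUDD: M=41.4800, payoff=0.0000, prob=0.002256
UDUDD: M=91.1200, payoff=0.0000, prob=0.007432
DUUDD: M=74.4815, payoff=0.0000, prob=0.007432
UUUDD: M=163.6151, payoff=11.2612, prob=0.024482
DDDUD: M=41.4800, payoff=0.0000, prob=0.002256
UDDUD: M=91.1200, payoff=0.0000, prob=0.007432
DUDUD: M=55.5832, payoff=0.0000, prob=0.007432
UUDUD: M=122.1008, payoff=11.2612, prob=0.024482
DDUUD: M=45.4337, payoff=0.0000, prob=0.007432
UDUUD: M=99.8052, payoff=11.2612, prob=0.024482
DUUUD: M=99.8052, payoff=11.2612, prob=0.024482
UUUUD: M=219.2442, payoff=0.0000, prob=0.080647
DDDDU: M=41.4800, payoff=0.0000, prob=0.002256
UDDDU: M=91.1200, payoff=0.0000, prob=0.007432
DUDDU: M=55.5832, payoff=0.0000, prob=0.007432
UUDDU: M=122.1008, payoff=11.2612, prob=0.024482
DDUDU: M=41.4800, payoff=0.0000, prob=0.007432
UDUDU: M=91.1200, payoff=11.2612, prob=0.024482
DUUDU: M=74.4815, payoff=11.2612, prob=0.024482
UUUDU: M=163.6151, payoff=84.1190, prob=0.080647
DDDUU: M=41.4800, payoff=0.0000, prob=0.007432
UDDUU: M=91.1200, payoff=11.2612, prob=0.024482
DUDUU: M=60.8812, payoff=11.2612, prob=0.024482
UUDUU: M=133.7390, payoff=84.1190, prob=0.080647
DDUUU: M=60.8812, payoff=11.2612, prob=0.024482
UDUUU: M=133.7390, payoff=84.1190, prob=0.080647
DUUUU: M=133.7390, payoff=84.1190, prob=0.080647
UUUUU: M=293.7872, payoff=0.0000, prob=0.265660
Price = Σ prob·payoff / R^5 = 29.892638 / 2.192448 = 13.6344

price = 13.6344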